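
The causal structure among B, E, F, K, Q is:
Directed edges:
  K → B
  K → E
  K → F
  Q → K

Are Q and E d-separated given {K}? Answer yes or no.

Bayes-Ball from Q | {K} reaches ∅.
E ∉ reach(Q|{K}) ⇒ Q ⊥ E | {K}.

Yes — Q ⊥ E | {K}.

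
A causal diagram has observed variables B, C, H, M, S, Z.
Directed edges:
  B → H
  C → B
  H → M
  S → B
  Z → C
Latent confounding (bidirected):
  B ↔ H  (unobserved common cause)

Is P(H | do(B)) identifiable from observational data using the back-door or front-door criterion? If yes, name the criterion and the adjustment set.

desc(B)\{B}={H,M}; candidates ⊆ {C,S,Z}.
B↔H: latent back-door arc(s) into B.
size 0: {}; under {} B still reaches {C,H,M,S,Z} ∋ H.
size 1: {C}, {S}, {Z}; under {C} B still reaches {H,M,S} ∋ H.
size 2: {C,S}, {C,Z}, {S,Z}; under {C,S} B still reaches {H,M} ∋ H.
B↔H cannot be blocked by any observed set — no back-door set.
No mediator lies on a directed B→…→H path.
Neither criterion identifies P(H|do(B)) in this graph.

P(H|do(B)): not identifiable (no BD/FD set).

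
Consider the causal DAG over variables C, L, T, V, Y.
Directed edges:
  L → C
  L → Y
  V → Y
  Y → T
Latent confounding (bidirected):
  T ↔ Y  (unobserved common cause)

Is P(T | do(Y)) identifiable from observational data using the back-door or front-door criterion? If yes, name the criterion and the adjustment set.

P(T|do(Y)): not identifiable (no BD/FD set).

desc(Y)\{Y}={T}; candidates ⊆ {C,L,V}.
Y↔T: latent back-door arc(s) into Y.
size 0: {}; under {} Y still reaches {C,L,T,V} ∋ T.
size 1: {C}, {L}, {V}; under {C} Y still reaches {L,T,V} ∋ T.
size 2: {C,L}, {C,V}, {L,V}; under {C,L} Y still reaches {T,V} ∋ T.
Y↔T cannot be blocked by any observed set — no back-door set.
No mediator lies on a directed Y→…→T path.
Neither criterion identifies P(T|do(Y)) in this graph.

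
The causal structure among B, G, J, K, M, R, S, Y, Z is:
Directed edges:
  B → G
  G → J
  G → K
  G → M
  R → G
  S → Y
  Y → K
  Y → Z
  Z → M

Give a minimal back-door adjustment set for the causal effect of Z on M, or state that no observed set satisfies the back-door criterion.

Z→M: minimal back-door set ∅.

desc(Z)\{Z}={M}; candidates ⊆ {B,G,J,K,R,S,Y}.
∅: Z⊥M given ∅ in G with Z→· removed — back-door holds.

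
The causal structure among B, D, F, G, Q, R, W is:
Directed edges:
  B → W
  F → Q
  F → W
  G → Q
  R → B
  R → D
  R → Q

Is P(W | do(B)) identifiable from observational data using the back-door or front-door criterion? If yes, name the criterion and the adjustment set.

P(W|do(B)): backdoor, adjust for ∅.

desc(B)\{B}={W}; candidates ⊆ {D,F,G,Q,R}.
∅: B⊥W given ∅ in G with B→· removed — back-door holds.
P(W|do(B)) = P(W|B) — no adjustment needed.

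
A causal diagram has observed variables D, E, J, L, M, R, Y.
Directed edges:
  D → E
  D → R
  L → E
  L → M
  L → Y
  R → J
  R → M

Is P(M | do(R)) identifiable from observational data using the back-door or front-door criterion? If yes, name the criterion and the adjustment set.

P(M|do(R)): backdoor, adjust for ∅.

desc(R)\{R}={J,M}; candidates ⊆ {D,E,L,Y}.
∅: R⊥M given ∅ in G with R→· removed — back-door holds.
P(M|do(R)) = P(M|R) — no adjustment needed.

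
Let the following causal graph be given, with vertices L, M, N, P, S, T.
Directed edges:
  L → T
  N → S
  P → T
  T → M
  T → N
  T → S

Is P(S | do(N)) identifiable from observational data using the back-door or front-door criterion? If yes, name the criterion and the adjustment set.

desc(N)\{N}={S}; candidates ⊆ {L,M,P,T}.
size 0: {}; under {} N still reaches {L,M,P,S,T} ∋ S.
{T}: N⊥S given {T} in G with N→· removed — back-door holds.
P(S|do(N)) = Σ_{T} P(S|N,T)·P(T).

P(S|do(N)): backdoor, adjust for {T}.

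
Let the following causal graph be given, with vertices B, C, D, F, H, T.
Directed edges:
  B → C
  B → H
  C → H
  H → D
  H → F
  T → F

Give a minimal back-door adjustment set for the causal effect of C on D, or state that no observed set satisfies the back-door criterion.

desc(C)\{C}={D,F,H}; candidates ⊆ {B,T}.
size 0: {}; under {} C still reaches {B,D,F,H} ∋ D.
{B}: C⊥D given {B} in G with C→· removed — back-door holds.

C→D: minimal back-door set {B}.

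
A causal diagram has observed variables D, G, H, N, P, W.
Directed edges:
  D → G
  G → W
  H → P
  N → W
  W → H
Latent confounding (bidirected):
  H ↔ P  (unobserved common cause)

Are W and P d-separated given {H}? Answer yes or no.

No — W and P are d-connected given {H}.

Bayes-Ball from W | {H} reaches {D,G,N,P}.
P ∈ reach(W|{H}) ⇒ W ⊥̸ P | {H}.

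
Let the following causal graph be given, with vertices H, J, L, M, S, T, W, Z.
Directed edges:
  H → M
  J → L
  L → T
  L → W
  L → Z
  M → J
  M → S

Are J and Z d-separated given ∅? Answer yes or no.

No — J and Z are d-connected given ∅.

Bayes-Ball from J | ∅ reaches {H,L,M,S,T,W,Z}.
Z ∈ reach(J|∅) ⇒ J ⊥̸ Z | ∅.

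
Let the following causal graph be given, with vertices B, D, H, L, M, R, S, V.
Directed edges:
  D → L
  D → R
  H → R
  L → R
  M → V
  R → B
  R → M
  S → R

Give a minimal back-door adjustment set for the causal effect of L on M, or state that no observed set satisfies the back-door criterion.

desc(L)\{L}={B,M,R,V}; candidates ⊆ {D,H,S}.
size 0: {}; under {} L still reaches {B,D,M,R,V} ∋ M.
{D}: L⊥M given {D} in G with L→· removed — back-door holds.

L→M: minimal back-door set {D}.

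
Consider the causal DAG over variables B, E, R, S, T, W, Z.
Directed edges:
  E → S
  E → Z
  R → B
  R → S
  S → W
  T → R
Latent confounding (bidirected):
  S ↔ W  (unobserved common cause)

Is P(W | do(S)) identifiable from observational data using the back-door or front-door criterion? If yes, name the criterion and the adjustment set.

P(W|do(S)): not identifiable (no BD/FD set).

desc(S)\{S}={W}; candidates ⊆ {B,E,R,T,Z}.
S↔W: latent back-door arc(s) into S.
size 0: {}; under {} S still reaches {B,E,R,T,W,Z} ∋ W.
size 1: {B}, {E}, {R} …(+2); under {B} S still reaches {E,R,T,W,Z} ∋ W.
size 2: {B,E}, {B,R}, {B,T} …(+7); under {B,E} S still reaches {R,T,W} ∋ W.
S↔W cannot be blocked by any observed set — no back-door set.
No mediator lies on a directed S→…→W path.
Neither criterion identifies P(W|do(S)) in this graph.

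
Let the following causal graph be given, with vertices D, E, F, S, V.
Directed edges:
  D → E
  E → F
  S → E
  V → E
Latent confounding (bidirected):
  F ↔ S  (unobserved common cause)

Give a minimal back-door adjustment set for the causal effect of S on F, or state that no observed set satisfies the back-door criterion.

S→F: no observed back-door set.

desc(S)\{S}={E,F}; candidates ⊆ {D,V}.
S↔F: latent back-door arc(s) into S.
size 0: {}; under {} S still reaches {F} ∋ F.
size 1: {D}, {V}; under {D} S still reaches {F} ∋ F.
size 2: {D,V}; under {D,V} S still reaches {F} ∋ F.
S↔F cannot be blocked by any observed set — no back-door set.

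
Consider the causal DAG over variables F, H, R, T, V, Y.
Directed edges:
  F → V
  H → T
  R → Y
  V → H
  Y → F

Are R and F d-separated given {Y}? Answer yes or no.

Yes — R ⊥ F | {Y}.

Bayes-Ball from R | {Y} reaches ∅.
F ∉ reach(R|{Y}) ⇒ R ⊥ F | {Y}.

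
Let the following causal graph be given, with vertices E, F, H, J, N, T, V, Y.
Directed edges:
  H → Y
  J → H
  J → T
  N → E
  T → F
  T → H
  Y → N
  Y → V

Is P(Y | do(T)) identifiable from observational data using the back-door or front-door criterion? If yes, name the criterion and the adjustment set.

P(Y|do(T)): backdoor, adjust for {J}.

desc(T)\{T}={E,F,H,N,V,Y}; candidates ⊆ {J}.
size 0: {}; under {} T still reaches {E,H,J,N,V,Y} ∋ Y.
{J}: T⊥Y given {J} in G with T→· removed — back-door holds.
P(Y|do(T)) = Σ_{J} P(Y|T,J)·P(J).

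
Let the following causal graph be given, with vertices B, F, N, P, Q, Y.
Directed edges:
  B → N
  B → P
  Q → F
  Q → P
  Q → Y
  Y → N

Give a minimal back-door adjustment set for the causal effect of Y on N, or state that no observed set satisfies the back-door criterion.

desc(Y)\{Y}={N}; candidates ⊆ {B,F,P,Q}.
∅: Y⊥N given ∅ in G with Y→· removed — back-door holds.

Y→N: minimal back-door set ∅.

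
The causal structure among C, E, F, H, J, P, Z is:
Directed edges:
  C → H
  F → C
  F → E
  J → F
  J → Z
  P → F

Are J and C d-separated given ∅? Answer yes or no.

No — J and C are d-connected given ∅.

Bayes-Ball from J | ∅ reaches {C,E,F,H,Z}.
C ∈ reach(J|∅) ⇒ J ⊥̸ C | ∅.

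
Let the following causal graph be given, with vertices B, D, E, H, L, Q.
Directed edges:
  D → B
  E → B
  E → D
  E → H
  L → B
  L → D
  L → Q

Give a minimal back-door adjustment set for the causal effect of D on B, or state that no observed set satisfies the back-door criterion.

desc(D)\{D}={B}; candidates ⊆ {E,H,L,Q}.
size 0: {}; under {} D still reaches {B,E,H,L,Q} ∋ B.
size 1: {E}, {H}, {L} …(+1); under {E} D still reaches {B,L,Q} ∋ B.
{E,L}: D⊥B given {E,L} in G with D→· removed — back-door holds.

D→B: minimal back-door set {E, L}.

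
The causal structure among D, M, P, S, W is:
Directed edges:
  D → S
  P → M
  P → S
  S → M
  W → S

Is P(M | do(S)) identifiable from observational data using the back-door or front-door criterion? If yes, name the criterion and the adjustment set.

desc(S)\{S}={M}; candidates ⊆ {D,P,W}.
size 0: {}; under {} S still reaches {D,M,P,W} ∋ M.
{P}: S⊥M given {P} in G with S→· removed — back-door holds.
P(M|do(S)) = Σ_{P} P(M|S,P)·P(P).

P(M|do(S)): backdoor, adjust for {P}.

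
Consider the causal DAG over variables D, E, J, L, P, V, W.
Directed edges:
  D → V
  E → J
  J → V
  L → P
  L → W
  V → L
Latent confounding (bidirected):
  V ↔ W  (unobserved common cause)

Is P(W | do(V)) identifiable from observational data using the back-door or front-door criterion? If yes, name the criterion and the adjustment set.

desc(V)\{V}={L,P,W}; candidates ⊆ {D,E,J}.
V↔W: latent back-door arc(s) into V.
size 0: {}; under {} V still reaches {D,E,J,W} ∋ W.
size 1: {D}, {E}, {J}; under {D} V still reaches {E,J,W} ∋ W.
size 2: {D,E}, {D,J}, {E,J}; under {D,E} V still reaches {J,W} ∋ W.
V↔W cannot be blocked by any observed set — no back-door set.
{L}: (i) intercepts every directed V→W path; (ii) no back-door V→{L}; (iii) {V} blocks every back-door {L}→W. Front-door holds.
P(W|do(V)) = Σ_{L} P(L|V) Σ_{V'} P(W|L,V')P(V').

P(W|do(V)): frontdoor, adjust for {L}.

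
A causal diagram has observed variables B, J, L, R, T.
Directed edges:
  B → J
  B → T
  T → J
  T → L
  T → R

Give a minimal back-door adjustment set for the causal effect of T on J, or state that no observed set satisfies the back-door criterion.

T→J: minimal back-door set {B}.

desc(T)\{T}={J,L,R}; candidates ⊆ {B}.
size 0: {}; under {} T still reaches {B,J} ∋ J.
{B}: T⊥J given {B} in G with T→· removed — back-door holds.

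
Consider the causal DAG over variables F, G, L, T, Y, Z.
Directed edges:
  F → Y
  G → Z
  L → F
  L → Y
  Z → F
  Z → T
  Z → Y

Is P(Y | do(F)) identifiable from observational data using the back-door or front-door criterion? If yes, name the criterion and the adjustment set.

desc(F)\{F}={Y}; candidates ⊆ {G,L,T,Z}.
size 0: {}; under {} F still reaches {G,L,T,Y,Z} ∋ Y.
size 1: {G}, {L}, {T} …(+1); under {G} F still reaches {L,T,Y,Z} ∋ Y.
{L,Z}: F⊥Y given {L,Z} in G with F→· removed — back-door holds.
P(Y|do(F)) = Σ_{L,Z} P(Y|F,L,Z)·P(L,Z).

P(Y|do(F)): backdoor, adjust for {L, Z}.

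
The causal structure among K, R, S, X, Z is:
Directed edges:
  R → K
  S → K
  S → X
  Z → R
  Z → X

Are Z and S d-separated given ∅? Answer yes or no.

Yes — Z ⊥ S | ∅.

Bayes-Ball from Z | ∅ reaches {K,R,X}.
S ∉ reach(Z|∅) ⇒ Z ⊥ S | ∅.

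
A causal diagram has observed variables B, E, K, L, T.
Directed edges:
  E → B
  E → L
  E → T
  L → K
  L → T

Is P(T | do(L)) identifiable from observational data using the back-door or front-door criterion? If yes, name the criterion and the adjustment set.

P(T|do(L)): backdoor, adjust for {E}.

desc(L)\{L}={K,T}; candidates ⊆ {B,E}.
size 0: {}; under {} L still reaches {B,E,T} ∋ T.
{E}: L⊥T given {E} in G with L→· removed — back-door holds.
P(T|do(L)) = Σ_{E} P(T|L,E)·P(E).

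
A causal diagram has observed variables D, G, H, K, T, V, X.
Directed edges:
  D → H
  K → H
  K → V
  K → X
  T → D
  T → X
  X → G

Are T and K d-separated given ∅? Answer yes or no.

Yes — T ⊥ K | ∅.

Bayes-Ball from T | ∅ reaches {D,G,H,X}.
K ∉ reach(T|∅) ⇒ T ⊥ K | ∅.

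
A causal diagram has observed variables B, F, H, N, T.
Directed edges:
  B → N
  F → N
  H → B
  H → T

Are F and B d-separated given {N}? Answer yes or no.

Bayes-Ball from F | {N} reaches {B,H,T}.
B ∈ reach(F|{N}) ⇒ F ⊥̸ B | {N}.

No — F and B are d-connected given {N}.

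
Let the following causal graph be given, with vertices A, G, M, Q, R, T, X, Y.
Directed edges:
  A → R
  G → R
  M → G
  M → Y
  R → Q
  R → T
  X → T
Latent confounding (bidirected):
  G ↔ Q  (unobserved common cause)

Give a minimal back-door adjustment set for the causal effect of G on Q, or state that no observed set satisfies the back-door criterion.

G→Q: no observed back-door set.

desc(G)\{G}={Q,R,T}; candidates ⊆ {A,M,X,Y}.
G↔Q: latent back-door arc(s) into G.
size 0: {}; under {} G still reaches {M,Q,Y} ∋ Q.
size 1: {A}, {M}, {X} …(+1); under {A} G still reaches {M,Q,Y} ∋ Q.
size 2: {A,M}, {A,X}, {A,Y} …(+3); under {A,M} G still reaches {Q} ∋ Q.
G↔Q cannot be blocked by any observed set — no back-door set.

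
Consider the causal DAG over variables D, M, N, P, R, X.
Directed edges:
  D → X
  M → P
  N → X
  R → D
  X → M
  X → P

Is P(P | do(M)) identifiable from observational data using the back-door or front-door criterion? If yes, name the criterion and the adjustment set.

desc(M)\{M}={P}; candidates ⊆ {D,N,R,X}.
size 0: {}; under {} M still reaches {D,N,P,R,X} ∋ P.
{X}: M⊥P given {X} in G with M→· removed — back-door holds.
P(P|do(M)) = Σ_{X} P(P|M,X)·P(X).

P(P|do(M)): backdoor, adjust for {X}.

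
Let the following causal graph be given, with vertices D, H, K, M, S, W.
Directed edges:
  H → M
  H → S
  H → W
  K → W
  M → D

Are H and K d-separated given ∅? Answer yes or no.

Yes — H ⊥ K | ∅.

Bayes-Ball from H | ∅ reaches {D,M,S,W}.
K ∉ reach(H|∅) ⇒ H ⊥ K | ∅.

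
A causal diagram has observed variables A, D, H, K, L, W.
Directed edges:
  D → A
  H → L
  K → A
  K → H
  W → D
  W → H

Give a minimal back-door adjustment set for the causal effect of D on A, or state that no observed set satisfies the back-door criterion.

D→A: minimal back-door set ∅.

desc(D)\{D}={A}; candidates ⊆ {H,K,L,W}.
∅: D⊥A given ∅ in G with D→· removed — back-door holds.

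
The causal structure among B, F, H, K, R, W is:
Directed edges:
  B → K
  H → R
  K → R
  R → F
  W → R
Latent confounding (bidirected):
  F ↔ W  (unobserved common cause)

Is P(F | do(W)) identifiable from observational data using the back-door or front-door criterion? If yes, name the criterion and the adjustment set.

P(F|do(W)): frontdoor, adjust for {R}.

desc(W)\{W}={F,R}; candidates ⊆ {B,H,K}.
W↔F: latent back-door arc(s) into W.
size 0: {}; under {} W still reaches {F} ∋ F.
size 1: {B}, {H}, {K}; under {B} W still reaches {F} ∋ F.
size 2: {B,H}, {B,K}, {H,K}; under {B,H} W still reaches {F} ∋ F.
W↔F cannot be blocked by any observed set — no back-door set.
{R}: (i) intercepts every directed W→F path; (ii) no back-door W→{R}; (iii) {W} blocks every back-door {R}→F. Front-door holds.
P(F|do(W)) = Σ_{R} P(R|W) Σ_{W'} P(F|R,W')P(W').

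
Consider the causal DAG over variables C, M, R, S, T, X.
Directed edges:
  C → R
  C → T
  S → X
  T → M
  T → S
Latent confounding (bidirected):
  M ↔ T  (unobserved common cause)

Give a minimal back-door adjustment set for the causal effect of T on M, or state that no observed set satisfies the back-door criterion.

desc(T)\{T}={M,S,X}; candidates ⊆ {C,R}.
T↔M: latent back-door arc(s) into T.
size 0: {}; under {} T still reaches {C,M,R} ∋ M.
size 1: {C}, {R}; under {C} T still reaches {M} ∋ M.
size 2: {C,R}; under {C,R} T still reaches {M} ∋ M.
T↔M cannot be blocked by any observed set — no back-door set.

T→M: no observed back-door set.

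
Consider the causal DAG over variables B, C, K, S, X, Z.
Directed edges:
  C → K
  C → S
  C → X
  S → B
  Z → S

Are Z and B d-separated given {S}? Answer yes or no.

Bayes-Ball from Z | {S} reaches {C,K,X}.
B ∉ reach(Z|{S}) ⇒ Z ⊥ B | {S}.

Yes — Z ⊥ B | {S}.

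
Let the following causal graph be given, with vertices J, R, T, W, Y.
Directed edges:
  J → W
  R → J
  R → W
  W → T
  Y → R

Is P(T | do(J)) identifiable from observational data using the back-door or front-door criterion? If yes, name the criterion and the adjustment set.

P(T|do(J)): backdoor, adjust for {R}.

desc(J)\{J}={T,W}; candidates ⊆ {R,Y}.
size 0: {}; under {} J still reaches {R,T,W,Y} ∋ T.
{R}: J⊥T given {R} in G with J→· removed — back-door holds.
P(T|do(J)) = Σ_{R} P(T|J,R)·P(R).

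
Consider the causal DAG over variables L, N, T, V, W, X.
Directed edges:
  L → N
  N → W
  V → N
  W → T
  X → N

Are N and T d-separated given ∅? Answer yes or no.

Bayes-Ball from N | ∅ reaches {L,T,V,W,X}.
T ∈ reach(N|∅) ⇒ N ⊥̸ T | ∅.

No — N and T are d-connected given ∅.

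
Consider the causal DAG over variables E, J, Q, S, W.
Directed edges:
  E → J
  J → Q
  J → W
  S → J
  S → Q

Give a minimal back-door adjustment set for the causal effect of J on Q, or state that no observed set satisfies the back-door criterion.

J→Q: minimal back-door set {S}.

desc(J)\{J}={Q,W}; candidates ⊆ {E,S}.
size 0: {}; under {} J still reaches {E,Q,S} ∋ Q.
{S}: J⊥Q given {S} in G with J→· removed — back-door holds.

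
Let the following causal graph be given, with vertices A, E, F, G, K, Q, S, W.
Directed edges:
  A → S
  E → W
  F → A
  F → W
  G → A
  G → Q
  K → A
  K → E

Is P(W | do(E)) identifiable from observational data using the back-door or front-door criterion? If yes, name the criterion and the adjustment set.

P(W|do(E)): backdoor, adjust for ∅.

desc(E)\{E}={W}; candidates ⊆ {A,F,G,K,Q,S}.
∅: E⊥W given ∅ in G with E→· removed — back-door holds.
P(W|do(E)) = P(W|E) — no adjustment needed.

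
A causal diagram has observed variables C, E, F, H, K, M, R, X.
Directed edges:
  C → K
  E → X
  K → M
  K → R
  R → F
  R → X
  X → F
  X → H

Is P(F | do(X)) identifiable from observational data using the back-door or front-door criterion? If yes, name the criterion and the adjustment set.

desc(X)\{X}={F,H}; candidates ⊆ {C,E,K,M,R}.
size 0: {}; under {} X still reaches {C,E,F,K,M,R} ∋ F.
{R}: X⊥F given {R} in G with X→· removed — back-door holds.
P(F|do(X)) = Σ_{R} P(F|X,R)·P(R).

P(F|do(X)): backdoor, adjust for {R}.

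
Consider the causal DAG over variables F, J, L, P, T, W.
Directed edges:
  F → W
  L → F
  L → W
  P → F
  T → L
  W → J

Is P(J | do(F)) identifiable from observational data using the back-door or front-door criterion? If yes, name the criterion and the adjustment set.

desc(F)\{F}={J,W}; candidates ⊆ {L,P,T}.
size 0: {}; under {} F still reaches {J,L,P,T,W} ∋ J.
{L}: F⊥J given {L} in G with F→· removed — back-door holds.
P(J|do(F)) = Σ_{L} P(J|F,L)·P(L).

P(J|do(F)): backdoor, adjust for {L}.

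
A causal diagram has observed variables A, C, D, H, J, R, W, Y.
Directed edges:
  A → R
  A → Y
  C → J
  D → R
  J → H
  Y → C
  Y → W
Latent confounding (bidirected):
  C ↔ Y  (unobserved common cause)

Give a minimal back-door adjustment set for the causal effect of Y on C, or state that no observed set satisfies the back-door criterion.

desc(Y)\{Y}={C,H,J,W}; candidates ⊆ {A,D,R}.
Y↔C: latent back-door arc(s) into Y.
size 0: {}; under {} Y still reaches {A,C,H,J,R} ∋ C.
size 1: {A}, {D}, {R}; under {A} Y still reaches {C,H,J} ∋ C.
size 2: {A,D}, {A,R}, {D,R}; under {A,D} Y still reaches {C,H,J} ∋ C.
Y↔C cannot be blocked by any observed set — no back-door set.

Y→C: no observed back-door set.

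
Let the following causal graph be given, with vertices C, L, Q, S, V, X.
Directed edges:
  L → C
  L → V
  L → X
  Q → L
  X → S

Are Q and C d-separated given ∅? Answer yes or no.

No — Q and C are d-connected given ∅.

Bayes-Ball from Q | ∅ reaches {C,L,S,V,X}.
C ∈ reach(Q|∅) ⇒ Q ⊥̸ C | ∅.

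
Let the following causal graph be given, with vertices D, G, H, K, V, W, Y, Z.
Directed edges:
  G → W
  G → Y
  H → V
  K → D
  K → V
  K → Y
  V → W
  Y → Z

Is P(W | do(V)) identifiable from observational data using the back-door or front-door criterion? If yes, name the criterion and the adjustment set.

P(W|do(V)): backdoor, adjust for ∅.

desc(V)\{V}={W}; candidates ⊆ {D,G,H,K,Y,Z}.
∅: V⊥W given ∅ in G with V→· removed — back-door holds.
P(W|do(V)) = P(W|V) — no adjustment needed.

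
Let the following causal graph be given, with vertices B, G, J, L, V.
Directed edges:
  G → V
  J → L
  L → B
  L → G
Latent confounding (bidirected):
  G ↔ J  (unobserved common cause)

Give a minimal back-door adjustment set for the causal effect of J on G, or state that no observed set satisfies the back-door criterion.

desc(J)\{J}={B,G,L,V}; candidates ⊆ {—}.
J↔G: latent back-door arc(s) into J.
size 0: {}; under {} J still reaches {G,V} ∋ G.
J↔G cannot be blocked by any observed set — no back-door set.

J→G: no observed back-door set.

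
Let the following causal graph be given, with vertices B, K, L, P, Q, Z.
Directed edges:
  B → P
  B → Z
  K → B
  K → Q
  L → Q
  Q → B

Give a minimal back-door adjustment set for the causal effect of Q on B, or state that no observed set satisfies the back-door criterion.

desc(Q)\{Q}={B,P,Z}; candidates ⊆ {K,L}.
size 0: {}; under {} Q still reaches {B,K,L,P,Z} ∋ B.
{K}: Q⊥B given {K} in G with Q→· removed — back-door holds.

Q→B: minimal back-door set {K}.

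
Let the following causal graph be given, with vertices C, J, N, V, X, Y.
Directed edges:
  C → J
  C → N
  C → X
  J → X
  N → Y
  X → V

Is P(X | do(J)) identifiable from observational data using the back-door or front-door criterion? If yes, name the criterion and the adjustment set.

desc(J)\{J}={V,X}; candidates ⊆ {C,N,Y}.
size 0: {}; under {} J still reaches {C,N,V,X,Y} ∋ X.
{C}: J⊥X given {C} in G with J→· removed — back-door holds.
P(X|do(J)) = Σ_{C} P(X|J,C)·P(C).

P(X|do(J)): backdoor, adjust for {C}.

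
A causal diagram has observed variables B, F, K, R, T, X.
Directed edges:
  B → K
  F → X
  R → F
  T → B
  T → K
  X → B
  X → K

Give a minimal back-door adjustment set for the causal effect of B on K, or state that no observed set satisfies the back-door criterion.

desc(B)\{B}={K}; candidates ⊆ {F,R,T,X}.
size 0: {}; under {} B still reaches {F,K,R,T,X} ∋ K.
size 1: {F}, {R}, {T} …(+1); under {F} B still reaches {K,T,X} ∋ K.
{T,X}: B⊥K given {T,X} in G with B→· removed — back-door holds.

B→K: minimal back-door set {T, X}.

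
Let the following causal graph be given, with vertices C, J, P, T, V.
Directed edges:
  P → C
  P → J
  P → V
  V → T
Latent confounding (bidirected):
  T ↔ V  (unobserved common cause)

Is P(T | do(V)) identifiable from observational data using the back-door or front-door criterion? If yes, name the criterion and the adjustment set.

desc(V)\{V}={T}; candidates ⊆ {C,J,P}.
V↔T: latent back-door arc(s) into V.
size 0: {}; under {} V still reaches {C,J,P,T} ∋ T.
size 1: {C}, {J}, {P}; under {C} V still reaches {J,P,T} ∋ T.
size 2: {C,J}, {C,P}, {J,P}; under {C,J} V still reaches {P,T} ∋ T.
V↔T cannot be blocked by any observed set — no back-door set.
No mediator lies on a directed V→…→T path.
Neither criterion identifies P(T|do(V)) in this graph.

P(T|do(V)): not identifiable (no BD/FD set).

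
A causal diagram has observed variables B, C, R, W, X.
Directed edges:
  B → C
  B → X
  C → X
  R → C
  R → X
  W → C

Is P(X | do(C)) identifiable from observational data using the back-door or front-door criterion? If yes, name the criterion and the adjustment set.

P(X|do(C)): backdoor, adjust for {B, R}.

desc(C)\{C}={X}; candidates ⊆ {B,R,W}.
size 0: {}; under {} C still reaches {B,R,W,X} ∋ X.
size 1: {B}, {R}, {W}; under {B} C still reaches {R,W,X} ∋ X.
{B,R}: C⊥X given {B,R} in G with C→· removed — back-door holds.
P(X|do(C)) = Σ_{B,R} P(X|C,B,R)·P(B,R).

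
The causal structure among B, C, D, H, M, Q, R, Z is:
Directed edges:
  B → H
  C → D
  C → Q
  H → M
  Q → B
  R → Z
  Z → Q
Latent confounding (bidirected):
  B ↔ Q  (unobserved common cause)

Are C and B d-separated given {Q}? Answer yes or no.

Bayes-Ball from C | {Q} reaches {B,D,H,M,R,Z}.
B ∈ reach(C|{Q}) ⇒ C ⊥̸ B | {Q}.

No — C and B are d-connected given {Q}.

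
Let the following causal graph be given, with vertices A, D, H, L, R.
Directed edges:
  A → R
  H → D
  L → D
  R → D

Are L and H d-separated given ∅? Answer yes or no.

Yes — L ⊥ H | ∅.

Bayes-Ball from L | ∅ reaches {D}.
H ∉ reach(L|∅) ⇒ L ⊥ H | ∅.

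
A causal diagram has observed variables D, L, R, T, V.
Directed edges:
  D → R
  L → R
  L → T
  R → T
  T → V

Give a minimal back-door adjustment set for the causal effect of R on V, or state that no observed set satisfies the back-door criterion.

R→V: minimal back-door set {L}.

desc(R)\{R}={T,V}; candidates ⊆ {D,L}.
size 0: {}; under {} R still reaches {D,L,T,V} ∋ V.
{L}: R⊥V given {L} in G with R→· removed — back-door holds.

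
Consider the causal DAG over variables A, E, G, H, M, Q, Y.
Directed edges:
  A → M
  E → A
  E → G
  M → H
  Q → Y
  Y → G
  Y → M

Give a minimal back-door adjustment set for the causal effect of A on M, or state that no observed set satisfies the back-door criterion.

A→M: minimal back-door set ∅.

desc(A)\{A}={H,M}; candidates ⊆ {E,G,Q,Y}.
∅: A⊥M given ∅ in G with A→· removed — back-door holds.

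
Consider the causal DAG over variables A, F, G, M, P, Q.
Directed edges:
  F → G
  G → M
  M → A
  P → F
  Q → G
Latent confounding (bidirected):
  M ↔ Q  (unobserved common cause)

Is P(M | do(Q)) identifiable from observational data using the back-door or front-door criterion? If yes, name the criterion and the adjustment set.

desc(Q)\{Q}={A,G,M}; candidates ⊆ {F,P}.
Q↔M: latent back-door arc(s) into Q.
size 0: {}; under {} Q still reaches {A,M} ∋ M.
size 1: {F}, {P}; under {F} Q still reaches {A,M} ∋ M.
size 2: {F,P}; under {F,P} Q still reaches {A,M} ∋ M.
Q↔M cannot be blocked by any observed set — no back-door set.
{G}: (i) intercepts every directed Q→M path; (ii) no back-door Q→{G}; (iii) {Q} blocks every back-door {G}→M. Front-door holds.
P(M|do(Q)) = Σ_{G} P(G|Q) Σ_{Q'} P(M|G,Q')P(Q').

P(M|do(Q)): frontdoor, adjust for {G}.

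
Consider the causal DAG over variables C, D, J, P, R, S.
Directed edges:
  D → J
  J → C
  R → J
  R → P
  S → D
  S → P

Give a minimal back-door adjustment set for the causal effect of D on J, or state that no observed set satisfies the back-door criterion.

desc(D)\{D}={C,J}; candidates ⊆ {P,R,S}.
∅: D⊥J given ∅ in G with D→· removed — back-door holds.

D→J: minimal back-door set ∅.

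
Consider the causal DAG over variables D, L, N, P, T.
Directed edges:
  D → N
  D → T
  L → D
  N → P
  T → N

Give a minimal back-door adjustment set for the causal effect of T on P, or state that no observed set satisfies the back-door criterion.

T→P: minimal back-door set {D}.

desc(T)\{T}={N,P}; candidates ⊆ {D,L}.
size 0: {}; under {} T still reaches {D,L,N,P} ∋ P.
{D}: T⊥P given {D} in G with T→· removed — back-door holds.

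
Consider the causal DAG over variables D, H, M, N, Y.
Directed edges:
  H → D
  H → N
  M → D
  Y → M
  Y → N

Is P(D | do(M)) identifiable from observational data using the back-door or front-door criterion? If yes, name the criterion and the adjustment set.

desc(M)\{M}={D}; candidates ⊆ {H,N,Y}.
∅: M⊥D given ∅ in G with M→· removed — back-door holds.
P(D|do(M)) = P(D|M) — no adjustment needed.

P(D|do(M)): backdoor, adjust for ∅.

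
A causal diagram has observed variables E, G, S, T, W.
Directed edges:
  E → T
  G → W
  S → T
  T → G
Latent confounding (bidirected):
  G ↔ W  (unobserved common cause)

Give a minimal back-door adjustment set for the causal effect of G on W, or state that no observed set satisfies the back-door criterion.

desc(G)\{G}={W}; candidates ⊆ {E,S,T}.
G↔W: latent back-door arc(s) into G.
size 0: {}; under {} G still reaches {E,S,T,W} ∋ W.
size 1: {E}, {S}, {T}; under {E} G still reaches {S,T,W} ∋ W.
size 2: {E,S}, {E,T}, {S,T}; under {E,S} G still reaches {T,W} ∋ W.
G↔W cannot be blocked by any observed set — no back-door set.

G→W: no observed back-door set.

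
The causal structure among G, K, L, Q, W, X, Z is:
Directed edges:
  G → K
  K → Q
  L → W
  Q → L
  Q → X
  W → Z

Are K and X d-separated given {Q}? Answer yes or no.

Yes — K ⊥ X | {Q}.

Bayes-Ball from K | {Q} reaches {G}.
X ∉ reach(K|{Q}) ⇒ K ⊥ X | {Q}.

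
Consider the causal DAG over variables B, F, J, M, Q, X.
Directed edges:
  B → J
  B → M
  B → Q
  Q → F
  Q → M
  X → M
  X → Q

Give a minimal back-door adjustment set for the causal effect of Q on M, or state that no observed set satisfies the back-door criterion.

desc(Q)\{Q}={F,M}; candidates ⊆ {B,J,X}.
size 0: {}; under {} Q still reaches {B,J,M,X} ∋ M.
size 1: {B}, {J}, {X}; under {B} Q still reaches {M,X} ∋ M.
{B,X}: Q⊥M given {B,X} in G with Q→· removed — back-door holds.

Q→M: minimal back-door set {B, X}.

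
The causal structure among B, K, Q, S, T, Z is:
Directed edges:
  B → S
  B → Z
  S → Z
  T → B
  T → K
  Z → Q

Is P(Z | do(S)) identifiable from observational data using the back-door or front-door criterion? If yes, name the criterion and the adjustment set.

P(Z|do(S)): backdoor, adjust for {B}.

desc(S)\{S}={Q,Z}; candidates ⊆ {B,K,T}.
size 0: {}; under {} S still reaches {B,K,Q,T,Z} ∋ Z.
{B}: S⊥Z given {B} in G with S→· removed — back-door holds.
P(Z|do(S)) = Σ_{B} P(Z|S,B)·P(B).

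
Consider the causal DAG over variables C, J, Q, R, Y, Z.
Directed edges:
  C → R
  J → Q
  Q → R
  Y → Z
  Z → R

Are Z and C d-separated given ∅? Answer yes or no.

Bayes-Ball from Z | ∅ reaches {R,Y}.
C ∉ reach(Z|∅) ⇒ Z ⊥ C | ∅.

Yes — Z ⊥ C | ∅.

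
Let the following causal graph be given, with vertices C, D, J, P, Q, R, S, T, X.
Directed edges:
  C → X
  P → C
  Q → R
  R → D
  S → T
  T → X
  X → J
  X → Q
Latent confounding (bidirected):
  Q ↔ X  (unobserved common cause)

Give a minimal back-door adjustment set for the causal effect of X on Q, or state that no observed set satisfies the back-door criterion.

X→Q: no observed back-door set.

desc(X)\{X}={D,J,Q,R}; candidates ⊆ {C,P,S,T}.
X↔Q: latent back-door arc(s) into X.
size 0: {}; under {} X still reaches {C,D,P,Q,R,S,T} ∋ Q.
size 1: {C}, {P}, {S} …(+1); under {C} X still reaches {D,Q,R,S,T} ∋ Q.
size 2: {C,P}, {C,S}, {C,T} …(+3); under {C,P} X still reaches {D,Q,R,S,T} ∋ Q.
X↔Q cannot be blocked by any observed set — no back-door set.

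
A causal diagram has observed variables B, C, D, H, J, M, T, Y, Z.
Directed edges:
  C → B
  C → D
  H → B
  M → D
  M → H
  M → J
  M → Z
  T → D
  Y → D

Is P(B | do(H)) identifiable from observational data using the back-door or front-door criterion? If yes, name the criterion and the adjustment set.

P(B|do(H)): backdoor, adjust for ∅.

desc(H)\{H}={B}; candidates ⊆ {C,D,J,M,T,Y,Z}.
∅: H⊥B given ∅ in G with H→· removed — back-door holds.
P(B|do(H)) = P(B|H) — no adjustment needed.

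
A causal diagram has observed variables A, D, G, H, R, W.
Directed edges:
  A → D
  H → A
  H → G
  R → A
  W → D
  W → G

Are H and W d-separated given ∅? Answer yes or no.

Yes — H ⊥ W | ∅.

Bayes-Ball from H | ∅ reaches {A,D,G}.
W ∉ reach(H|∅) ⇒ H ⊥ W | ∅.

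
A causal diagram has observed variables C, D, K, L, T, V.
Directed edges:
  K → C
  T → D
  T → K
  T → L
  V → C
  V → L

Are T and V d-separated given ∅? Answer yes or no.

Bayes-Ball from T | ∅ reaches {C,D,K,L}.
V ∉ reach(T|∅) ⇒ T ⊥ V | ∅.

Yes — T ⊥ V | ∅.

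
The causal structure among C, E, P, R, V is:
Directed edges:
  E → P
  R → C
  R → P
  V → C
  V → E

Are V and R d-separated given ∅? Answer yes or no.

Bayes-Ball from V | ∅ reaches {C,E,P}.
R ∉ reach(V|∅) ⇒ V ⊥ R | ∅.

Yes — V ⊥ R | ∅.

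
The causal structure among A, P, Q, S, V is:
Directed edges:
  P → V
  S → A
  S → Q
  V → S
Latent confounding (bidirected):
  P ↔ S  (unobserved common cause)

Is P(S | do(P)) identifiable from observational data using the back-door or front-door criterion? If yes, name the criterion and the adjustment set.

desc(P)\{P}={A,Q,S,V}; candidates ⊆ {—}.
P↔S: latent back-door arc(s) into P.
size 0: {}; under {} P still reaches {A,Q,S} ∋ S.
P↔S cannot be blocked by any observed set — no back-door set.
{V}: (i) intercepts every directed P→S path; (ii) no back-door P→{V}; (iii) {P} blocks every back-door {V}→S. Front-door holds.
P(S|do(P)) = Σ_{V} P(V|P) Σ_{P'} P(S|V,P')P(P').

P(S|do(P)): frontdoor, adjust for {V}.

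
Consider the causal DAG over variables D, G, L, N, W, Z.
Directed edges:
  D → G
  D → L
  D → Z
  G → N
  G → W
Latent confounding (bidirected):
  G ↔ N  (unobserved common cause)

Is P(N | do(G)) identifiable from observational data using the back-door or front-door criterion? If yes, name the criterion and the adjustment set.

P(N|do(G)): not identifiable (no BD/FD set).

desc(G)\{G}={N,W}; candidates ⊆ {D,L,Z}.
G↔N: latent back-door arc(s) into G.
size 0: {}; under {} G still reaches {D,L,N,Z} ∋ N.
size 1: {D}, {L}, {Z}; under {D} G still reaches {N} ∋ N.
size 2: {D,L}, {D,Z}, {L,Z}; under {D,L} G still reaches {N} ∋ N.
G↔N cannot be blocked by any observed set — no back-door set.
No mediator lies on a directed G→…→N path.
Neither criterion identifies P(N|do(G)) in this graph.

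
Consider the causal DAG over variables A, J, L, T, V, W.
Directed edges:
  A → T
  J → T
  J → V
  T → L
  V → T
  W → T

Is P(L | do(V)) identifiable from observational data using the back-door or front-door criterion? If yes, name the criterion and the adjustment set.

desc(V)\{V}={L,T}; candidates ⊆ {A,J,W}.
size 0: {}; under {} V still reaches {J,L,T} ∋ L.
{J}: V⊥L given {J} in G with V→· removed — back-door holds.
P(L|do(V)) = Σ_{J} P(L|V,J)·P(J).

P(L|do(V)): backdoor, adjust for {J}.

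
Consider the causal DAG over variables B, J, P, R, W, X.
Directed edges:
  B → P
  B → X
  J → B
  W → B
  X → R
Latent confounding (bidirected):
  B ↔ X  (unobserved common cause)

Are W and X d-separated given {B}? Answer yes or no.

No — W and X are d-connected given {B}.

Bayes-Ball from W | {B} reaches {J,R,X}.
X ∈ reach(W|{B}) ⇒ W ⊥̸ X | {B}.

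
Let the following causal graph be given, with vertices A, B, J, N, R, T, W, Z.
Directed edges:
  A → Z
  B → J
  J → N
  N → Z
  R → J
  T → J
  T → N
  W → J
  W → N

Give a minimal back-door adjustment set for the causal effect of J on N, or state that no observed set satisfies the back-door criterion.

desc(J)\{J}={N,Z}; candidates ⊆ {A,B,R,T,W}.
size 0: {}; under {} J still reaches {B,N,R,T,W,Z} ∋ N.
size 1: {A}, {B}, {R} …(+2); under {A} J still reaches {B,N,R,T,W,Z} ∋ N.
{T,W}: J⊥N given {T,W} in G with J→· removed — back-door holds.

J→N: minimal back-door set {T, W}.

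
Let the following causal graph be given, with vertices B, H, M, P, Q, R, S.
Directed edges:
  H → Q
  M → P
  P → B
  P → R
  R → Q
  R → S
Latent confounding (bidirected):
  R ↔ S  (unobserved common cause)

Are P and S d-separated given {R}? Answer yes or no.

Bayes-Ball from P | {R} reaches {B,M,S}.
S ∈ reach(P|{R}) ⇒ P ⊥̸ S | {R}.

No — P and S are d-connected given {R}.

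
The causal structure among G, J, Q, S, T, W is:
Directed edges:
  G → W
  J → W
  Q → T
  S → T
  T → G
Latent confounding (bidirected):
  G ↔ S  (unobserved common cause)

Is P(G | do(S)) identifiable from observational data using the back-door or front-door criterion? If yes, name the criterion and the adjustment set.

P(G|do(S)): frontdoor, adjust for {T}.

desc(S)\{S}={G,T,W}; candidates ⊆ {J,Q}.
S↔G: latent back-door arc(s) into S.
size 0: {}; under {} S still reaches {G,W} ∋ G.
size 1: {J}, {Q}; under {J} S still reaches {G,W} ∋ G.
size 2: {J,Q}; under {J,Q} S still reaches {G,W} ∋ G.
S↔G cannot be blocked by any observed set — no back-door set.
{T}: (i) intercepts every directed S→G path; (ii) no back-door S→{T}; (iii) {S} blocks every back-door {T}→G. Front-door holds.
P(G|do(S)) = Σ_{T} P(T|S) Σ_{S'} P(G|T,S')P(S').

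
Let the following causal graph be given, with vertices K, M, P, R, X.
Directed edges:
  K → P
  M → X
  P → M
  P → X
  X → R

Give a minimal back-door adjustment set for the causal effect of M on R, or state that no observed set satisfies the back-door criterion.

M→R: minimal back-door set {P}.

desc(M)\{M}={R,X}; candidates ⊆ {K,P}.
size 0: {}; under {} M still reaches {K,P,R,X} ∋ R.
{P}: M⊥R given {P} in G with M→· removed — back-door holds.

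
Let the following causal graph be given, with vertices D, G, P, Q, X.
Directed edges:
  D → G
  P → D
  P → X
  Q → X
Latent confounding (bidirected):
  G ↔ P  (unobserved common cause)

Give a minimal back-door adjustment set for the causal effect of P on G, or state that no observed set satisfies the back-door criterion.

P→G: no observed back-door set.

desc(P)\{P}={D,G,X}; candidates ⊆ {Q}.
P↔G: latent back-door arc(s) into P.
size 0: {}; under {} P still reaches {G} ∋ G.
size 1: {Q}; under {Q} P still reaches {G} ∋ G.
P↔G cannot be blocked by any observed set — no back-door set.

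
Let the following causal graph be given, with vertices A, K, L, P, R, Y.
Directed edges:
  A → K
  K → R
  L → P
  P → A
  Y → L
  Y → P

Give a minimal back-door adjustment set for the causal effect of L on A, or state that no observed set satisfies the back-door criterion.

L→A: minimal back-door set {Y}.

desc(L)\{L}={A,K,P,R}; candidates ⊆ {Y}.
size 0: {}; under {} L still reaches {A,K,P,R,Y} ∋ A.
{Y}: L⊥A given {Y} in G with L→· removed — back-door holds.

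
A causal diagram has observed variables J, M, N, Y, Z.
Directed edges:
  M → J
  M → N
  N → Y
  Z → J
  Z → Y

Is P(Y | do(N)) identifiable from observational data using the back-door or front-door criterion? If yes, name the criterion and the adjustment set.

desc(N)\{N}={Y}; candidates ⊆ {J,M,Z}.
∅: N⊥Y given ∅ in G with N→· removed — back-door holds.
P(Y|do(N)) = P(Y|N) — no adjustment needed.

P(Y|do(N)): backdoor, adjust for ∅.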